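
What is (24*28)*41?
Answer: 27552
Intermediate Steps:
(24*28)*41 = 672*41 = 27552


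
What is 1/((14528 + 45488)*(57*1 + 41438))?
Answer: 1/2490363920 ≈ 4.0155e-10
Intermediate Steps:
1/((14528 + 45488)*(57*1 + 41438)) = 1/(60016*(57 + 41438)) = 1/(60016*41495) = 1/2490363920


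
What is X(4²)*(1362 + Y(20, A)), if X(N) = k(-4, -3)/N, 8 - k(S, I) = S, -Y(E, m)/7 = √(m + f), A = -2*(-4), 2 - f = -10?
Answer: 2043/2 - 21*√5/2 ≈ 998.02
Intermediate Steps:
f = 12 (f = 2 - 1*(-10) = 2 + 10 = 12)
A = 8
Y(E, m) = -7*√(12 + m) (Y(E, m) = -7*√(m + 12) = -7*√(12 + m))
k(S, I) = 8 - S
X(N) = 12/N (X(N) = (8 - 1*(-4))/N = (8 + 4)/N = 12/N)
X(4²)*(1362 + Y(20, A)) = (12/(4²))*(1362 - 7*√(12 + 8)) = (12/16)*(1362 - 14*√5) = (12*(1/16))*(1362 - 14*√5) = 3*(1362 - 14*√5)/4 = 2043/2 - 21*√5/2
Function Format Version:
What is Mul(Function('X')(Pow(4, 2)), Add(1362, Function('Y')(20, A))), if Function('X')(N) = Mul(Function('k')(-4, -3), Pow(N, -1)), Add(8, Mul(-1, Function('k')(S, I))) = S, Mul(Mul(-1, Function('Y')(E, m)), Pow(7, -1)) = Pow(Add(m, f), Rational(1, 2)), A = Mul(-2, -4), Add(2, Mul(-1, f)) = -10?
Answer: Add(Rational(2043, 2), Mul(Rational(-21, 2), Pow(5, Rational(1, 2)))) ≈ 998.02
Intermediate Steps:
f = 12 (f = Add(2, Mul(-1, -10)) = Add(2, 10) = 12)
A = 8
Function('Y')(E, m) = Mul(-7, Pow(Add(12, m), Rational(1, 2))) (Function('Y')(E, m) = Mul(-7, Pow(Add(m, 12), Rational(1, 2))) = Mul(-7, Pow(Add(12, m), Rational(1, 2))))
Function('k')(S, I) = Add(8, Mul(-1, S))
Function('X')(N) = Mul(12, Pow(N, -1)) (Function('X')(N) = Mul(Add(8, Mul(-1, -4)), Pow(N, -1)) = Mul(Add(8, 4), Pow(N, -1)) = Mul(12, Pow(N, -1)))
Mul(Function('X')(Pow(4, 2)), Add(1362, Function('Y')(20, A))) = Mul(Mul(12, Pow(Pow(4, 2), -1)), Add(1362, Mul(-7, Pow(Add(12, 8), Rational(1, 2))))) = Mul(Mul(12, Pow(16, -1)), Add(1362, Mul(-7, Pow(20, Rational(1, 2))))) = Mul(Mul(12, Rational(1, 16)), Add(1362, Mul(-7, Mul(2, Pow(5, Rational(1, 2)))))) = Mul(Rational(3, 4), Add(1362, Mul(-14, Pow(5, Rational(1, 2))))) = Add(Rational(2043, 2), Mul(Rational(-21, 2), Pow(5, Rational(1, 2))))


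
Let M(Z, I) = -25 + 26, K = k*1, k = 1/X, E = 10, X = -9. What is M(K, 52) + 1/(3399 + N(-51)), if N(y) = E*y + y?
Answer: 2839/2838 ≈ 1.0004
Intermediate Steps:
N(y) = 11*y (N(y) = 10*y + y = 11*y)
k = -1/9 (k = 1/(-9) = -1/9 ≈ -0.11111)
K = -1/9 (K = -1/9*1 = -1/9 ≈ -0.11111)
M(Z, I) = 1
M(K, 52) + 1/(3399 + N(-51)) = 1 + 1/(3399 + 11*(-51)) = 1 + 1/(3399 - 561) = 1 + 1/2838 = 2839/2838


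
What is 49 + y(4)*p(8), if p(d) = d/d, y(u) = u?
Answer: 53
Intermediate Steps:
p(d) = 1
49 + y(4)*p(8) = 49 + 4*1 = 49 + 4 = 53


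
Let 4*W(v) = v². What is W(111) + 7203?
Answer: 41133/4 ≈ 10283.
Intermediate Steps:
W(v) = v²/4
W(111) + 7203 = (¼)*111² + 7203 = (¼)*12321 + 7203 = 12321/4 + 7203 = 41133/4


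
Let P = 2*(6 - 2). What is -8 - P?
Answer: -16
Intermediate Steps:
P = 8 (P = 2*4 = 8)
-8 - P = -8 - 1*8 = -8 - 8 = -16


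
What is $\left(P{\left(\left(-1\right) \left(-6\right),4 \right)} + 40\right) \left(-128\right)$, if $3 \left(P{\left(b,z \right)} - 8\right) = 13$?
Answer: $- \frac{20096}{3} \approx -6698.7$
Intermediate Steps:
$P{\left(b,z \right)} = \frac{37}{3}$ ($P{\left(b,z \right)} = 8 + \frac{1}{3} \cdot 13 = 8 + \frac{13}{3} = \frac{37}{3}$)
$\left(P{\left(\left(-1\right) \left(-6\right),4 \right)} + 40\right) \left(-128\right) = \left(\frac{37}{3} + 40\right) \left(-128\right) = \frac{157}{3} \left(-128\right) = - \frac{20096}{3}$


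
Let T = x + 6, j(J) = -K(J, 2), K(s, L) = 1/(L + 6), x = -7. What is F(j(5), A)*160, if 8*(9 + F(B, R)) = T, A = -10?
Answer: -1460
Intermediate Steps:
K(s, L) = 1/(6 + L)
j(J) = -⅛ (j(J) = -1/(6 + 2) = -1/8 = -1*⅛ = -⅛)
T = -1 (T = -7 + 6 = -1)
F(B, R) = -73/8 (F(B, R) = -9 + (⅛)*(-1) = -9 - ⅛ = -73/8)
F(j(5), A)*160 = -73/8*160 = -1460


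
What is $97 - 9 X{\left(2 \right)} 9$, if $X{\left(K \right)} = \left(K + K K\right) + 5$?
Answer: $-86427$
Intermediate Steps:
$X{\left(K \right)} = 5 + K + K^{2}$ ($X{\left(K \right)} = \left(K + K^{2}\right) + 5 = 5 + K + K^{2}$)
$97 - 9 X{\left(2 \right)} 9 = 97 - 9 \left(5 + 2 + 2^{2}\right) 9 = 97 - 9 \left(5 + 2 + 4\right) 9 = 97 \left(-9\right) 11 \cdot 9 = 97 \left(\left(-99\right) 9\right) = 97 \left(-891\right) = -86427$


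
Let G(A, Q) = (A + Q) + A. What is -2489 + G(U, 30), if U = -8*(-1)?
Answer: -2443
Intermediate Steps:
U = 8
G(A, Q) = Q + 2*A
-2489 + G(U, 30) = -2489 + (30 + 2*8) = -2489 + (30 + 16) = -2489 + 46 = -2443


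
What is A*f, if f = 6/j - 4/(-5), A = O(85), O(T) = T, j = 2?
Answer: 323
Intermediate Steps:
A = 85
f = 19/5 (f = 6/2 - 4/(-5) = 6*(½) - 4*(-⅕) = 3 + ⅘ = 19/5 ≈ 3.8000)
A*f = 85*(19/5) = 323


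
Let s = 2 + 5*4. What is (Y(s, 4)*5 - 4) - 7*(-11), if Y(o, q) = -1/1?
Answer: 68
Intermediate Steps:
s = 22 (s = 2 + 20 = 22)
Y(o, q) = -1 (Y(o, q) = -1*1 = -1)
(Y(s, 4)*5 - 4) - 7*(-11) = (-1*5 - 4) - 7*(-11) = (-5 - 4) + 77 = -9 + 77 = 68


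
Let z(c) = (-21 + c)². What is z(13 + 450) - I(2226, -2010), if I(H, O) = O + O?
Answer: 199384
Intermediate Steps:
I(H, O) = 2*O
z(13 + 450) - I(2226, -2010) = (-21 + (13 + 450))² - 2*(-2010) = (-21 + 463)² - 1*(-4020) = 442² + 4020 = 195364 + 4020 = 199384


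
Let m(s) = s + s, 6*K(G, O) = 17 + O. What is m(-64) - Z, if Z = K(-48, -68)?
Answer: -239/2 ≈ -119.50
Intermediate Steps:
K(G, O) = 17/6 + O/6 (K(G, O) = (17 + O)/6 = 17/6 + O/6)
Z = -17/2 (Z = 17/6 + (1/6)*(-68) = 17/6 - 34/3 = -17/2 ≈ -8.5000)
m(s) = 2*s
m(-64) - Z = 2*(-64) - 1*(-17/2) = -128 + 17/2 = -239/2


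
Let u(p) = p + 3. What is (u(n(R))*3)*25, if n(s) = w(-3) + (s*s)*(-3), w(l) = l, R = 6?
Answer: -8100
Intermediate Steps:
n(s) = -3 - 3*s² (n(s) = -3 + (s*s)*(-3) = -3 + s²*(-3) = -3 - 3*s²)
u(p) = 3 + p
(u(n(R))*3)*25 = ((3 + (-3 - 3*6²))*3)*25 = ((3 + (-3 - 3*36))*3)*25 = ((3 + (-3 - 108))*3)*25 = ((3 - 111)*3)*25 = -108*3*25 = -324*25 = -8100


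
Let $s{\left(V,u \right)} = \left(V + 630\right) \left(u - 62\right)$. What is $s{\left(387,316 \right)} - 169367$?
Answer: $88951$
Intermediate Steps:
$s{\left(V,u \right)} = \left(-62 + u\right) \left(630 + V\right)$ ($s{\left(V,u \right)} = \left(630 + V\right) \left(-62 + u\right) = \left(-62 + u\right) \left(630 + V\right)$)
$s{\left(387,316 \right)} - 169367 = \left(-39060 - 23994 + 630 \cdot 316 + 387 \cdot 316\right) - 169367 = \left(-39060 - 23994 + 199080 + 122292\right) - 169367 = 258318 - 169367 = 88951$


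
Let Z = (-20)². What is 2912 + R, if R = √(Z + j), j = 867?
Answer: 2912 + √1267 ≈ 2947.6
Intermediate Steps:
Z = 400
R = √1267 (R = √(400 + 867) = √1267 ≈ 35.595)
2912 + R = 2912 + √1267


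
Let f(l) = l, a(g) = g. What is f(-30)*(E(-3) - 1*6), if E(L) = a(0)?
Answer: 180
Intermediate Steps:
E(L) = 0
f(-30)*(E(-3) - 1*6) = -30*(0 - 1*6) = -30*(0 - 6) = -30*(-6) = 180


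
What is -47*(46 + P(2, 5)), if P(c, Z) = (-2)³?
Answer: -1786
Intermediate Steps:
P(c, Z) = -8
-47*(46 + P(2, 5)) = -47*(46 - 8) = -47*38 = -1786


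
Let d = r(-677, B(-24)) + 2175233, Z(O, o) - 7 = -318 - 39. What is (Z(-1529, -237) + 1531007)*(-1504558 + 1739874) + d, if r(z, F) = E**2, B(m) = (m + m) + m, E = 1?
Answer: 360190257846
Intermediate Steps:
Z(O, o) = -350 (Z(O, o) = 7 + (-318 - 39) = 7 - 357 = -350)
B(m) = 3*m (B(m) = 2*m + m = 3*m)
r(z, F) = 1 (r(z, F) = 1**2 = 1)
d = 2175234 (d = 1 + 2175233 = 2175234)
(Z(-1529, -237) + 1531007)*(-1504558 + 1739874) + d = (-350 + 1531007)*(-1504558 + 1739874) + 2175234 = 1530657*235316 + 2175234 = 360188082612 + 2175234 = 360190257846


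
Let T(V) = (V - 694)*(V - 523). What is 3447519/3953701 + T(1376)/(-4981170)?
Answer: 7436314237642/9847028405085 ≈ 0.75518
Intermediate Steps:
T(V) = (-694 + V)*(-523 + V)
3447519/3953701 + T(1376)/(-4981170) = 3447519/3953701 + (362962 + 1376² - 1217*1376)/(-4981170) = 3447519*(1/3953701) + (362962 + 1893376 - 1674592)*(-1/4981170) = 3447519/3953701 + 581746*(-1/4981170) = 3447519/3953701 - 290873/2490585 = 7436314237642/9847028405085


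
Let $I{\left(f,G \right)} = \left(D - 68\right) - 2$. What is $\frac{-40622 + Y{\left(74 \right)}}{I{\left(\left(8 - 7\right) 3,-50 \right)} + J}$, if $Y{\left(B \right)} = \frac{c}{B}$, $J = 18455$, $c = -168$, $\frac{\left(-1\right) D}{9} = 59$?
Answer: $- \frac{751549}{330299} \approx -2.2754$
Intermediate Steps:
$D = -531$ ($D = \left(-9\right) 59 = -531$)
$I{\left(f,G \right)} = -601$ ($I{\left(f,G \right)} = \left(-531 - 68\right) - 2 = -599 - 2 = -601$)
$Y{\left(B \right)} = - \frac{168}{B}$
$\frac{-40622 + Y{\left(74 \right)}}{I{\left(\left(8 - 7\right) 3,-50 \right)} + J} = \frac{-40622 - \frac{168}{74}}{-601 + 18455} = \frac{-40622 - \frac{84}{37}}{17854} = \left(-40622 - \frac{84}{37}\right) \frac{1}{17854} = \left(- \frac{1503098}{37}\right) \frac{1}{17854} = - \frac{751549}{330299}$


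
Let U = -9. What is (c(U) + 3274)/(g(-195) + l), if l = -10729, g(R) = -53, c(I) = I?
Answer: -3265/10782 ≈ -0.30282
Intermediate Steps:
(c(U) + 3274)/(g(-195) + l) = (-9 + 3274)/(-53 - 10729) = 3265/(-10782) = 3265*(-1/10782) = -3265/10782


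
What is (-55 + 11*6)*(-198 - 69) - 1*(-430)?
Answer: -2507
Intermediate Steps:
(-55 + 11*6)*(-198 - 69) - 1*(-430) = (-55 + 66)*(-267) + 430 = 11*(-267) + 430 = -2937 + 430 = -2507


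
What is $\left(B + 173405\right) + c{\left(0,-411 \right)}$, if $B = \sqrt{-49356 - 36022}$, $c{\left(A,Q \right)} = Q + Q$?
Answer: $172583 + i \sqrt{85378} \approx 1.7258 \cdot 10^{5} + 292.2 i$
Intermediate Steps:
$c{\left(A,Q \right)} = 2 Q$
$B = i \sqrt{85378}$ ($B = \sqrt{-49356 - 36022} = \sqrt{-85378} = i \sqrt{85378} \approx 292.2 i$)
$\left(B + 173405\right) + c{\left(0,-411 \right)} = \left(i \sqrt{85378} + 173405\right) + 2 \left(-411\right) = \left(173405 + i \sqrt{85378}\right) - 822 = 172583 + i \sqrt{85378}$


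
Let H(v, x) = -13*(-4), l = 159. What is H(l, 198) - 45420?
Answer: -45368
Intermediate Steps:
H(v, x) = 52
H(l, 198) - 45420 = 52 - 45420 = -45368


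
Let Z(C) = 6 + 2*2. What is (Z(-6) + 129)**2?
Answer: 19321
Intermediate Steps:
Z(C) = 10 (Z(C) = 6 + 4 = 10)
(Z(-6) + 129)**2 = (10 + 129)**2 = 139**2 = 19321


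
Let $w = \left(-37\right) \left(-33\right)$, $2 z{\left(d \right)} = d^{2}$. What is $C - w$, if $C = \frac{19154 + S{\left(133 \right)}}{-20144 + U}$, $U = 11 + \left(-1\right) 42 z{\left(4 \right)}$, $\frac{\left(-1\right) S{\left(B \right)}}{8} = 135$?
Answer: $- \frac{25010723}{20469} \approx -1221.9$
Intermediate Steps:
$S{\left(B \right)} = -1080$ ($S{\left(B \right)} = \left(-8\right) 135 = -1080$)
$z{\left(d \right)} = \frac{d^{2}}{2}$
$U = -325$ ($U = 11 + \left(-1\right) 42 \frac{4^{2}}{2} = 11 - 42 \cdot \frac{1}{2} \cdot 16 = 11 - 336 = -325$)
$w = 1221$
$C = - \frac{18074}{20469}$ ($C = \frac{19154 - 1080}{-20144 - 325} = \frac{18074}{-20469} = 18074 \left(- \frac{1}{20469}\right) = - \frac{18074}{20469} \approx -0.88299$)
$C - w = - \frac{18074}{20469} - 1221 = - \frac{25010723}{20469}$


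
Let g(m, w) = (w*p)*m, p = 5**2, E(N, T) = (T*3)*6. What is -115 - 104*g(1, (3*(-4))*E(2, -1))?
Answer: -561715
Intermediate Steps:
E(N, T) = 18*T (E(N, T) = (3*T)*6 = 18*T)
p = 25
g(m, w) = 25*m*w (g(m, w) = (w*25)*m = (25*w)*m = 25*m*w)
-115 - 104*g(1, (3*(-4))*E(2, -1)) = -115 - 2600*(3*(-4))*(18*(-1)) = -115 - 2600*(-12*(-18)) = -115 - 2600*216 = -115 - 104*5400 = -115 - 561600 = -561715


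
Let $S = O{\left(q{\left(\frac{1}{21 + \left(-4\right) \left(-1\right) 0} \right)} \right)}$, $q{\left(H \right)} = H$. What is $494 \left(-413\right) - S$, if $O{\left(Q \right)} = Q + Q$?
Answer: $- \frac{4284464}{21} \approx -2.0402 \cdot 10^{5}$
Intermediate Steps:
$O{\left(Q \right)} = 2 Q$
$S = \frac{2}{21}$ ($S = \frac{2}{21 + \left(-4\right) \left(-1\right) 0} = \frac{2}{21 + 4 \cdot 0} = \frac{2}{21 + 0} = \frac{2}{21} \approx 0.095238$)
$494 \left(-413\right) - S = 494 \left(-413\right) - \frac{2}{21} = -204022 - \frac{2}{21} = - \frac{4284464}{21}$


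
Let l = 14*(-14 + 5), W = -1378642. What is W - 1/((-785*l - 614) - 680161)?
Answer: -802183527329/581865 ≈ -1.3786e+6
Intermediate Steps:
l = -126 (l = 14*(-9) = -126)
W - 1/((-785*l - 614) - 680161) = -1378642 - 1/((-785*(-126) - 614) - 680161) = -1378642 - 1/((98910 - 614) - 680161) = -1378642 - 1/(98296 - 680161) = -1378642 - 1/(-581865) = -1378642 - 1*(-1/581865) = -1378642 + 1/581865 = -802183527329/581865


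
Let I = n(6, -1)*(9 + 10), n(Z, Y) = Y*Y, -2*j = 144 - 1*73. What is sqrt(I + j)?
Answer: I*sqrt(66)/2 ≈ 4.062*I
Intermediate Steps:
j = -71/2 (j = -(144 - 1*73)/2 = -(144 - 73)/2 = -1/2*71 = -71/2 ≈ -35.500)
n(Z, Y) = Y**2
I = 19 (I = (-1)**2*(9 + 10) = 1*19 = 19)
sqrt(I + j) = sqrt(19 - 71/2) = sqrt(-33/2) = I*sqrt(66)/2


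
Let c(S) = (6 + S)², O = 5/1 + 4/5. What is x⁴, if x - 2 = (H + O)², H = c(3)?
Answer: 1260024289463083738896/390625 ≈ 3.2257e+15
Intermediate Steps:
O = 29/5 (O = 5*1 + 4*(⅕) = 5 + ⅘ = 29/5 ≈ 5.8000)
H = 81 (H = (6 + 3)² = 9² = 81)
x = 188406/25 (x = 2 + (81 + 29/5)² = 2 + (434/5)² = 2 + 188356/25 = 188406/25 ≈ 7536.2)
x⁴ = (188406/25)⁴ = 1260024289463083738896/390625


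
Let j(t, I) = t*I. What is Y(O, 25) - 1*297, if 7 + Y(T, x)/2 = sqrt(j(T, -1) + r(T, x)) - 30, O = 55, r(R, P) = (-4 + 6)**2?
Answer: -371 + 2*I*sqrt(51) ≈ -371.0 + 14.283*I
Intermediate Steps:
j(t, I) = I*t
r(R, P) = 4 (r(R, P) = 2**2 = 4)
Y(T, x) = -74 + 2*sqrt(4 - T) (Y(T, x) = -14 + 2*(sqrt(-T + 4) - 30) = -14 + 2*(sqrt(4 - T) - 30) = -14 + 2*(-30 + sqrt(4 - T)) = -14 + (-60 + 2*sqrt(4 - T)) = -74 + 2*sqrt(4 - T))
Y(O, 25) - 1*297 = (-74 + 2*sqrt(4 - 1*55)) - 1*297 = (-74 + 2*sqrt(4 - 55)) - 297 = (-74 + 2*sqrt(-51)) - 297 = (-74 + 2*(I*sqrt(51))) - 297 = (-74 + 2*I*sqrt(51)) - 297 = -371 + 2*I*sqrt(51)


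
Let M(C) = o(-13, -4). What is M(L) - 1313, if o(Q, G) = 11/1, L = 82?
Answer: -1302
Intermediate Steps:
o(Q, G) = 11 (o(Q, G) = 11*1 = 11)
M(C) = 11
M(L) - 1313 = 11 - 1313 = -1302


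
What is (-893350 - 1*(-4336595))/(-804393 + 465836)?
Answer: -3443245/338557 ≈ -10.170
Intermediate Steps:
(-893350 - 1*(-4336595))/(-804393 + 465836) = (-893350 + 4336595)/(-338557) = 3443245*(-1/338557) = -3443245/338557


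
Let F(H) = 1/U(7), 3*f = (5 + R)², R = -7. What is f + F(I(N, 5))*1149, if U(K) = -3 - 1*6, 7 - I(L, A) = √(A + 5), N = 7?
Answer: -379/3 ≈ -126.33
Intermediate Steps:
I(L, A) = 7 - √(5 + A) (I(L, A) = 7 - √(A + 5) = 7 - √(5 + A))
f = 4/3 (f = (5 - 7)²/3 = (⅓)*(-2)² = (⅓)*4 = 4/3 ≈ 1.3333)
U(K) = -9 (U(K) = -3 - 6 = -9)
F(H) = -⅑ (F(H) = 1/(-9) = -⅑)
f + F(I(N, 5))*1149 = 4/3 - ⅑*1149 = 4/3 - 383/3 = -379/3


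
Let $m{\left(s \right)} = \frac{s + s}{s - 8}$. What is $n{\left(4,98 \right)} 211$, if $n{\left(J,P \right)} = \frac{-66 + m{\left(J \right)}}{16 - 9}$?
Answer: $- \frac{14348}{7} \approx -2049.7$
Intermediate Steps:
$m{\left(s \right)} = \frac{2 s}{-8 + s}$
$n{\left(J,P \right)} = - \frac{66}{7} + \frac{2 J}{7 \left(-8 + J\right)}$ ($n{\left(J,P \right)} = \frac{-66 + \frac{2 J}{-8 + J}}{16 - 9} = \frac{-66 + \frac{2 J}{-8 + J}}{7} = \left(-66 + \frac{2 J}{-8 + J}\right) \frac{1}{7} = - \frac{66}{7} + \frac{2 J}{7 \left(-8 + J\right)}$)
$n{\left(4,98 \right)} 211 = \frac{16 \left(33 - 16\right)}{7 \left(-8 + 4\right)} 211 = \frac{16 \left(33 - 16\right)}{7 \left(-4\right)} 211 = \frac{16}{7} \left(- \frac{1}{4}\right) 17 \cdot 211 = \left(- \frac{68}{7}\right) 211 = - \frac{14348}{7}$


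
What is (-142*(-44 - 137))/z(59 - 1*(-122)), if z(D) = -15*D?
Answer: -142/15 ≈ -9.4667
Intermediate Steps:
(-142*(-44 - 137))/z(59 - 1*(-122)) = (-142*(-44 - 137))/((-15*(59 - 1*(-122)))) = (-142*(-181))/((-15*(59 + 122))) = 25702/((-15*181)) = 25702/(-2715) = 25702*(-1/2715) = -142/15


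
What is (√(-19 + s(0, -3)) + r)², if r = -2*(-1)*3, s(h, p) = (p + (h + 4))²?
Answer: 18 + 36*I*√2 ≈ 18.0 + 50.912*I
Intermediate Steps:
s(h, p) = (4 + h + p)² (s(h, p) = (p + (4 + h))² = (4 + h + p)²)
r = 6 (r = 2*3 = 6)
(√(-19 + s(0, -3)) + r)² = (√(-19 + (4 + 0 - 3)²) + 6)² = (√(-19 + 1²) + 6)² = (√(-19 + 1) + 6)² = (√(-18) + 6)² = (3*I*√2 + 6)² = (6 + 3*I*√2)²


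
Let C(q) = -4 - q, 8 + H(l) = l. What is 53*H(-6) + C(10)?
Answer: -756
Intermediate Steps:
H(l) = -8 + l
53*H(-6) + C(10) = 53*(-8 - 6) + (-4 - 1*10) = 53*(-14) + (-4 - 10) = -742 - 14 = -756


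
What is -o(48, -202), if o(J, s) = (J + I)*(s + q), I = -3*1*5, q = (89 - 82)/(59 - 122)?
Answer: 20009/3 ≈ 6669.7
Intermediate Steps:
q = -1/9 (q = 7/(-63) = 7*(-1/63) = -1/9 ≈ -0.11111)
I = -15 (I = -3*5 = -15)
o(J, s) = (-15 + J)*(-1/9 + s) (o(J, s) = (J - 15)*(s - 1/9) = (-15 + J)*(-1/9 + s))
-o(48, -202) = -(5/3 - 15*(-202) - 1/9*48 + 48*(-202)) = -(5/3 + 3030 - 16/3 - 9696) = -1*(-20009/3) = 20009/3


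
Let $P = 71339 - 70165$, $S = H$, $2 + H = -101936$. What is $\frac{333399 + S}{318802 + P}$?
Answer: $\frac{231461}{319976} \approx 0.72337$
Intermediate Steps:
$H = -101938$ ($H = -2 - 101936 = -101938$)
$S = -101938$
$P = 1174$ ($P = 71339 - 70165 = 1174$)
$\frac{333399 + S}{318802 + P} = \frac{333399 - 101938}{318802 + 1174} = \frac{231461}{319976}$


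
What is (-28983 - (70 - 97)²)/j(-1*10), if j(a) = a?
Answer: 14856/5 ≈ 2971.2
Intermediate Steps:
(-28983 - (70 - 97)²)/j(-1*10) = (-28983 - (70 - 97)²)/((-1*10)) = (-28983 - 1*(-27)²)/(-10) = (-28983 - 1*729)*(-⅒) = (-28983 - 729)*(-⅒) = -29712*(-⅒) = 14856/5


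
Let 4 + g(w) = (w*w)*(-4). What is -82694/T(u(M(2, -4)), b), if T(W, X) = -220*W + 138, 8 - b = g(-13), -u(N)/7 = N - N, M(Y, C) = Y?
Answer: -41347/69 ≈ -599.23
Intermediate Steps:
u(N) = 0 (u(N) = -7*(N - N) = -7*0 = 0)
g(w) = -4 - 4*w² (g(w) = -4 + (w*w)*(-4) = -4 + w²*(-4) = -4 - 4*w²)
b = 688 (b = 8 - (-4 - 4*(-13)²) = 8 - (-4 - 4*169) = 8 - (-4 - 676) = 8 - 1*(-680) = 8 + 680 = 688)
T(W, X) = 138 - 220*W
-82694/T(u(M(2, -4)), b) = -82694/(138 - 220*0) = -82694/(138 + 0) = -82694/138 = -82694*1/138 = -41347/69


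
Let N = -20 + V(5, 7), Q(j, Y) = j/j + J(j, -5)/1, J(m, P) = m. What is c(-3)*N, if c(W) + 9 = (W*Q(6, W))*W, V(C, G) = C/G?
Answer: -7290/7 ≈ -1041.4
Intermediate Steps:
Q(j, Y) = 1 + j (Q(j, Y) = j/j + j/1 = 1 + j*1 = 1 + j)
N = -135/7 (N = -20 + 5/7 = -135/7 ≈ -19.286)
c(W) = -9 + 7*W² (c(W) = -9 + (W*(1 + 6))*W = -9 + (W*7)*W = -9 + (7*W)*W = -9 + 7*W²)
c(-3)*N = (-9 + 7*(-3)²)*(-135/7) = (-9 + 7*9)*(-135/7) = (-9 + 63)*(-135/7) = 54*(-135/7) = -7290/7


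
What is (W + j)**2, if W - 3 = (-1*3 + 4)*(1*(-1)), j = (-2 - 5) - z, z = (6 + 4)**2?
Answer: 11025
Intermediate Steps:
z = 100 (z = 10**2 = 100)
j = -107 (j = (-2 - 5) - 1*100 = -7 - 100 = -107)
W = 2 (W = 3 + (-1*3 + 4)*(1*(-1)) = 3 + (-3 + 4)*(-1) = 3 + 1*(-1) = 3 - 1 = 2)
(W + j)**2 = (2 - 107)**2 = (-105)**2 = 11025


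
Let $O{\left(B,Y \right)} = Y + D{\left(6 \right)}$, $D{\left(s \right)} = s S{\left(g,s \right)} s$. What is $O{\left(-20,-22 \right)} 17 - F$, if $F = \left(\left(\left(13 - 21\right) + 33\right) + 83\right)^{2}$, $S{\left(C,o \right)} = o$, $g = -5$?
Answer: $-8366$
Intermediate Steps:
$D{\left(s \right)} = s^{3}$ ($D{\left(s \right)} = s s s = s^{2} s = s^{3}$)
$O{\left(B,Y \right)} = 216 + Y$ ($O{\left(B,Y \right)} = Y + 6^{3} = Y + 216 = 216 + Y$)
$F = 11664$ ($F = \left(\left(-8 + 33\right) + 83\right)^{2} = \left(25 + 83\right)^{2} = 108^{2} = 11664$)
$O{\left(-20,-22 \right)} 17 - F = \left(216 - 22\right) 17 - 11664 = 194 \cdot 17 - 11664 = 3298 - 11664 = -8366$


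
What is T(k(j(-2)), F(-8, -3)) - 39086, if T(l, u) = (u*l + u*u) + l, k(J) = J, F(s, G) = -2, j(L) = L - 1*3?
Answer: -39077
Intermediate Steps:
j(L) = -3 + L (j(L) = L - 3 = -3 + L)
T(l, u) = l + u**2 + l*u (T(l, u) = (l*u + u**2) + l = (u**2 + l*u) + l = l + u**2 + l*u)
T(k(j(-2)), F(-8, -3)) - 39086 = ((-3 - 2) + (-2)**2 + (-3 - 2)*(-2)) - 39086 = (-5 + 4 - 5*(-2)) - 39086 = (-5 + 4 + 10) - 39086 = 9 - 39086 = -39077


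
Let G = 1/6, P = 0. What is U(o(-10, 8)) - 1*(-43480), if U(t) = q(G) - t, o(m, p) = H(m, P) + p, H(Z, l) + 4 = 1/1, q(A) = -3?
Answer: 43472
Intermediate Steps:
G = ⅙ ≈ 0.16667
H(Z, l) = -3 (H(Z, l) = -4 + 1/1 = -4 + 1 = -3)
o(m, p) = -3 + p
U(t) = -3 - t
U(o(-10, 8)) - 1*(-43480) = (-3 - (-3 + 8)) - 1*(-43480) = (-3 - 1*5) + 43480 = (-3 - 5) + 43480 = -8 + 43480 = 43472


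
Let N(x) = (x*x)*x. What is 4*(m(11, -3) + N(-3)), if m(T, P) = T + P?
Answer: -76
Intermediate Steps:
m(T, P) = P + T
N(x) = x³ (N(x) = x²*x = x³)
4*(m(11, -3) + N(-3)) = 4*((-3 + 11) + (-3)³) = 4*(8 - 27) = 4*(-19) = -76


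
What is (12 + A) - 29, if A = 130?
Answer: 113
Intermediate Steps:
(12 + A) - 29 = (12 + 130) - 29 = 142 - 29 = 113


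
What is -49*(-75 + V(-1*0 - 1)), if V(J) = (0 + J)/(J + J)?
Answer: 7301/2 ≈ 3650.5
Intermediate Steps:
V(J) = 1/2 (V(J) = J/((2*J)) = J*(1/(2*J)) = 1/2)
-49*(-75 + V(-1*0 - 1)) = -49*(-75 + 1/2) = -49*(-149/2) = 7301/2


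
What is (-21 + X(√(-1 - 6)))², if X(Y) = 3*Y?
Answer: 378 - 126*I*√7 ≈ 378.0 - 333.36*I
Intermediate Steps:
(-21 + X(√(-1 - 6)))² = (-21 + 3*√(-1 - 6))² = (-21 + 3*√(-7))² = (-21 + 3*(I*√7))² = (-21 + 3*I*√7)²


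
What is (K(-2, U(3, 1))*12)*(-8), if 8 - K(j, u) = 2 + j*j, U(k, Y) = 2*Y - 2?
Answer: -192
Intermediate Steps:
U(k, Y) = -2 + 2*Y
K(j, u) = 6 - j**2 (K(j, u) = 8 - (2 + j*j) = 8 - (2 + j**2) = 8 + (-2 - j**2) = 6 - j**2)
(K(-2, U(3, 1))*12)*(-8) = ((6 - 1*(-2)**2)*12)*(-8) = ((6 - 1*4)*12)*(-8) = ((6 - 4)*12)*(-8) = (2*12)*(-8) = 24*(-8) = -192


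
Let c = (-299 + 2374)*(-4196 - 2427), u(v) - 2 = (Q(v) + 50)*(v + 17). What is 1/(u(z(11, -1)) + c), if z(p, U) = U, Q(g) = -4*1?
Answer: -1/13741987 ≈ -7.2770e-8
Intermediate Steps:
Q(g) = -4
u(v) = 784 + 46*v (u(v) = 2 + (-4 + 50)*(v + 17) = 2 + 46*(17 + v) = 2 + (782 + 46*v) = 784 + 46*v)
c = -13742725 (c = 2075*(-6623) = -13742725)
1/(u(z(11, -1)) + c) = 1/((784 + 46*(-1)) - 13742725) = 1/((784 - 46) - 13742725) = 1/(738 - 13742725) = 1/(-13741987) = -1/13741987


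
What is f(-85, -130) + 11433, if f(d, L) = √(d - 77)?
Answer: 11433 + 9*I*√2 ≈ 11433.0 + 12.728*I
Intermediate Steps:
f(d, L) = √(-77 + d)
f(-85, -130) + 11433 = √(-77 - 85) + 11433 = √(-162) + 11433 = 9*I*√2 + 11433 = 11433 + 9*I*√2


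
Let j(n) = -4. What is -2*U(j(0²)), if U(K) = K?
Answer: 8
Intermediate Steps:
-2*U(j(0²)) = -2*(-4) = 8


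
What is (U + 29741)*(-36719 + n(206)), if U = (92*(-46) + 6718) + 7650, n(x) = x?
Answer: -1456028901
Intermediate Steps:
U = 10136 (U = (-4232 + 6718) + 7650 = 2486 + 7650 = 10136)
(U + 29741)*(-36719 + n(206)) = (10136 + 29741)*(-36719 + 206) = 39877*(-36513) = -1456028901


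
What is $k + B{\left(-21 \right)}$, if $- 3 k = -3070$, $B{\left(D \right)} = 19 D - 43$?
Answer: $\frac{1744}{3} \approx 581.33$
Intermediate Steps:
$B{\left(D \right)} = -43 + 19 D$
$k = \frac{3070}{3}$ ($k = \left(- \frac{1}{3}\right) \left(-3070\right) = \frac{3070}{3} \approx 1023.3$)
$k + B{\left(-21 \right)} = \frac{3070}{3} + \left(-43 + 19 \left(-21\right)\right) = \frac{3070}{3} - 442 = \frac{1744}{3}$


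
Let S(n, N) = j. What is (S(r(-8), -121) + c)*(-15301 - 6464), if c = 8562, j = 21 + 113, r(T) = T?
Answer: -189268440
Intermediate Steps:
j = 134
S(n, N) = 134
(S(r(-8), -121) + c)*(-15301 - 6464) = (134 + 8562)*(-15301 - 6464) = 8696*(-21765) = -189268440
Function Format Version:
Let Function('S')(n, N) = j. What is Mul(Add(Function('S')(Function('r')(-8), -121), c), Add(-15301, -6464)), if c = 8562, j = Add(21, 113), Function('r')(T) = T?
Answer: -189268440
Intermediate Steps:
j = 134
Function('S')(n, N) = 134
Mul(Add(Function('S')(Function('r')(-8), -121), c), Add(-15301, -6464)) = Mul(Add(134, 8562), Add(-15301, -6464)) = Mul(8696, -21765) = -189268440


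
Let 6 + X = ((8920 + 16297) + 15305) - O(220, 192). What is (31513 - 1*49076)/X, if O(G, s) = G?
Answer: -17563/40296 ≈ -0.43585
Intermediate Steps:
X = 40296 (X = -6 + (((8920 + 16297) + 15305) - 1*220) = -6 + ((25217 + 15305) - 220) = -6 + (40522 - 220) = -6 + 40302 = 40296)
(31513 - 1*49076)/X = (31513 - 1*49076)/40296 = (31513 - 49076)*(1/40296) = -17563*1/40296 = -17563/40296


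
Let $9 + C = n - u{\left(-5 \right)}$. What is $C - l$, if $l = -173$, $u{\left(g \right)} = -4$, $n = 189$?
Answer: $357$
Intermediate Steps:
$C = 184$ ($C = -9 + \left(189 - -4\right) = -9 + \left(189 + 4\right) = -9 + 193 = 184$)
$C - l = 184 - -173 = 184 + 173 = 357$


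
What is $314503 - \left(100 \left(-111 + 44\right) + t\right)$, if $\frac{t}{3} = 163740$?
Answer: $-170017$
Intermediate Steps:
$t = 491220$ ($t = 3 \cdot 163740 = 491220$)
$314503 - \left(100 \left(-111 + 44\right) + t\right) = 314503 - \left(100 \left(-111 + 44\right) + 491220\right) = 314503 - \left(100 \left(-67\right) + 491220\right) = 314503 - \left(-6700 + 491220\right) = 314503 - 484520 = -170017$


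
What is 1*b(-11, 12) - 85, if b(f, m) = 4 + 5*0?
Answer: -81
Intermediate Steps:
b(f, m) = 4 (b(f, m) = 4 + 0 = 4)
1*b(-11, 12) - 85 = 1*4 - 85 = 4 - 85 = -81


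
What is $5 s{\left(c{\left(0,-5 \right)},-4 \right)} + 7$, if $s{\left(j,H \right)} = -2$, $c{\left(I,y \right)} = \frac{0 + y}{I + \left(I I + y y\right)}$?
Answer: $-3$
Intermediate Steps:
$c{\left(I,y \right)} = \frac{y}{I + I^{2} + y^{2}}$ ($c{\left(I,y \right)} = \frac{y}{I + \left(I^{2} + y^{2}\right)} = \frac{y}{I + I^{2} + y^{2}}$)
$5 s{\left(c{\left(0,-5 \right)},-4 \right)} + 7 = 5 \left(-2\right) + 7 = -10 + 7 = -3$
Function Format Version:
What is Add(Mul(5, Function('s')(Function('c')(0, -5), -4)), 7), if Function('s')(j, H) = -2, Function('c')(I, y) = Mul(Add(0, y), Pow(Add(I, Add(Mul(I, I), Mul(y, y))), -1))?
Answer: -3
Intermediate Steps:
Function('c')(I, y) = Mul(y, Pow(Add(I, Pow(I, 2), Pow(y, 2)), -1)) (Function('c')(I, y) = Mul(y, Pow(Add(I, Add(Pow(I, 2), Pow(y, 2))), -1)) = Mul(y, Pow(Add(I, Pow(I, 2), Pow(y, 2)), -1)))
Add(Mul(5, Function('s')(Function('c')(0, -5), -4)), 7) = Add(Mul(5, -2), 7) = Add(-10, 7) = -3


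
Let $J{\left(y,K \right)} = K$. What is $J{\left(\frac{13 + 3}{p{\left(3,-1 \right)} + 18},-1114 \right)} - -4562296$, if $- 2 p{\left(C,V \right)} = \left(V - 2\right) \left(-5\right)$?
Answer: $4561182$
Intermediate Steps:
$p{\left(C,V \right)} = -5 + \frac{5 V}{2}$ ($p{\left(C,V \right)} = - \frac{\left(V - 2\right) \left(-5\right)}{2} = - \frac{\left(-2 + V\right) \left(-5\right)}{2} = - \frac{10 - 5 V}{2} = -5 + \frac{5 V}{2}$)
$J{\left(\frac{13 + 3}{p{\left(3,-1 \right)} + 18},-1114 \right)} - -4562296 = -1114 - -4562296 = -1114 + 4562296 = 4561182$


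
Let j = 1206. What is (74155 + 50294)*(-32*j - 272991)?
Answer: -38776192767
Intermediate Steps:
(74155 + 50294)*(-32*j - 272991) = (74155 + 50294)*(-32*1206 - 272991) = 124449*(-38592 - 272991) = 124449*(-311583) = -38776192767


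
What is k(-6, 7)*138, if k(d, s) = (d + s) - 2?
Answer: -138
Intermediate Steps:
k(d, s) = -2 + d + s
k(-6, 7)*138 = (-2 - 6 + 7)*138 = -1*138 = -138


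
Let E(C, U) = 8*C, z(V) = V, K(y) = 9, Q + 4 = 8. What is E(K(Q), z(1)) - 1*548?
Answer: -476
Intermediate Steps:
Q = 4 (Q = -4 + 8 = 4)
E(K(Q), z(1)) - 1*548 = 8*9 - 1*548 = 72 - 548 = -476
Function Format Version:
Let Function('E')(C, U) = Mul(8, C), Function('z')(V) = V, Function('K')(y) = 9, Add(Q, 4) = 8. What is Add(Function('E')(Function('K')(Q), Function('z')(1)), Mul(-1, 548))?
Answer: -476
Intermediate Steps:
Q = 4 (Q = Add(-4, 8) = 4)
Add(Function('E')(Function('K')(Q), Function('z')(1)), Mul(-1, 548)) = Add(Mul(8, 9), Mul(-1, 548)) = Add(72, -548) = -476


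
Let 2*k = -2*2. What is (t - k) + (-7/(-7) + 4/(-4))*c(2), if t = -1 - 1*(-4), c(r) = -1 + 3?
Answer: 5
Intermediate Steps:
c(r) = 2
k = -2 (k = (-2*2)/2 = (½)*(-4) = -2)
t = 3 (t = -1 + 4 = 3)
(t - k) + (-7/(-7) + 4/(-4))*c(2) = (3 - 1*(-2)) + (-7/(-7) + 4/(-4))*2 = (3 + 2) + (-7*(-⅐) + 4*(-¼))*2 = 5 + (1 - 1)*2 = 5 + 0*2 = 5 + 0 = 5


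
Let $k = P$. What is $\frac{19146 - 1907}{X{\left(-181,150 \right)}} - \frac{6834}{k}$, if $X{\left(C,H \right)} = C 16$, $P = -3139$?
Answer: $- \frac{34321957}{9090544} \approx -3.7756$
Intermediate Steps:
$k = -3139$
$X{\left(C,H \right)} = 16 C$
$\frac{19146 - 1907}{X{\left(-181,150 \right)}} - \frac{6834}{k} = \frac{19146 - 1907}{16 \left(-181\right)} - \frac{6834}{-3139} = \frac{17239}{-2896} - - \frac{6834}{3139} = 17239 \left(- \frac{1}{2896}\right) + \frac{6834}{3139} = - \frac{17239}{2896} + \frac{6834}{3139} = - \frac{34321957}{9090544}$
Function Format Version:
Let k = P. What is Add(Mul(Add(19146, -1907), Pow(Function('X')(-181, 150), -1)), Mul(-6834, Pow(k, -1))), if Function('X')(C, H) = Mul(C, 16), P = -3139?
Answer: Rational(-34321957, 9090544) ≈ -3.7756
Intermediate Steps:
k = -3139
Function('X')(C, H) = Mul(16, C)
Add(Mul(Add(19146, -1907), Pow(Function('X')(-181, 150), -1)), Mul(-6834, Pow(k, -1))) = Add(Mul(Add(19146, -1907), Pow(Mul(16, -181), -1)), Mul(-6834, Pow(-3139, -1))) = Add(Mul(17239, Pow(-2896, -1)), Mul(-6834, Rational(-1, 3139))) = Add(Mul(17239, Rational(-1, 2896)), Rational(6834, 3139)) = Add(Rational(-17239, 2896), Rational(6834, 3139)) = Rational(-34321957, 9090544)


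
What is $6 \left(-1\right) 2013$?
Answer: $-12078$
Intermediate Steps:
$6 \left(-1\right) 2013 = \left(-6\right) 2013 = -12078$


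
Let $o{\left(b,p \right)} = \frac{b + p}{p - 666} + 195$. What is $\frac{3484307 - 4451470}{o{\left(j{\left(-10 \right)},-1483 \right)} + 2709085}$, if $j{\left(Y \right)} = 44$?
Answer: $- \frac{2078433287}{5822244159} \approx -0.35698$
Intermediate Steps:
$o{\left(b,p \right)} = 195 + \frac{b + p}{-666 + p}$ ($o{\left(b,p \right)} = \frac{b + p}{p - 666} + 195 = \frac{b + p}{-666 + p} + 195 = 195 + \frac{b + p}{-666 + p}$)
$\frac{3484307 - 4451470}{o{\left(j{\left(-10 \right)},-1483 \right)} + 2709085} = \frac{3484307 - 4451470}{\frac{-129870 + 44 + 196 \left(-1483\right)}{-666 - 1483} + 2709085} = - \frac{967163}{\frac{-129870 + 44 - 290668}{-2149} + 2709085} = - \frac{967163}{\left(- \frac{1}{2149}\right) \left(-420494\right) + 2709085} = - \frac{967163}{\frac{420494}{2149} + 2709085} = - \frac{967163}{\frac{5822244159}{2149}} = \left(-967163\right) \frac{2149}{5822244159} = - \frac{2078433287}{5822244159}$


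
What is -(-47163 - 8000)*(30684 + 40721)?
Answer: 3938914015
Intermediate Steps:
-(-47163 - 8000)*(30684 + 40721) = -(-55163)*71405 = -1*(-3938914015) = 3938914015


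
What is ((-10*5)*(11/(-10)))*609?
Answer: 33495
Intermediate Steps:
((-10*5)*(11/(-10)))*609 = -550*(-1)/10*609 = -50*(-11/10)*609 = 55*609 = 33495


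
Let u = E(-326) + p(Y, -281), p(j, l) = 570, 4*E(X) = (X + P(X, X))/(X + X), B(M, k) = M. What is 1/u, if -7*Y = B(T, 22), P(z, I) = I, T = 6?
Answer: 4/2281 ≈ 0.0017536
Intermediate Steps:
Y = -6/7 (Y = -⅐*6 = -6/7 ≈ -0.85714)
E(X) = ¼ (E(X) = ((X + X)/(X + X))/4 = ((2*X)/((2*X)))/4 = ((2*X)*(1/(2*X)))/4 = (¼)*1 = ¼)
u = 2281/4 (u = ¼ + 570 = 2281/4 ≈ 570.25)
1/u = 1/(2281/4) = 4/2281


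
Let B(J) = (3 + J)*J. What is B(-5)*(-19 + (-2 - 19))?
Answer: -400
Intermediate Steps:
B(J) = J*(3 + J)
B(-5)*(-19 + (-2 - 19)) = (-5*(3 - 5))*(-19 + (-2 - 19)) = (-5*(-2))*(-19 - 21) = 10*(-40) = -400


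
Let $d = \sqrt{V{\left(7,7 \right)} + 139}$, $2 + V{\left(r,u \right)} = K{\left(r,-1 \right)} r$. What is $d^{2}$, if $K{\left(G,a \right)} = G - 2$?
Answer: $172$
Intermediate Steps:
$K{\left(G,a \right)} = -2 + G$
$V{\left(r,u \right)} = -2 + r \left(-2 + r\right)$ ($V{\left(r,u \right)} = -2 + \left(-2 + r\right) r = -2 + r \left(-2 + r\right)$)
$d = 2 \sqrt{43}$ ($d = \sqrt{\left(-2 + 7 \left(-2 + 7\right)\right) + 139} = \sqrt{\left(-2 + 7 \cdot 5\right) + 139} = \sqrt{\left(-2 + 35\right) + 139} = \sqrt{33 + 139} = \sqrt{172} = 2 \sqrt{43} \approx 13.115$)
$d^{2} = \left(2 \sqrt{43}\right)^{2} = 172$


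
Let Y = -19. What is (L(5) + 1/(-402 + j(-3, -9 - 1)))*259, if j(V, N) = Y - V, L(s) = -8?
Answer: -866355/418 ≈ -2072.6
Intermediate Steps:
j(V, N) = -19 - V
(L(5) + 1/(-402 + j(-3, -9 - 1)))*259 = (-8 + 1/(-402 + (-19 - 1*(-3))))*259 = (-8 + 1/(-402 + (-19 + 3)))*259 = (-8 + 1/(-402 - 16))*259 = (-8 + 1/(-418))*259 = (-8 - 1/418)*259 = -3345/418*259 = -866355/418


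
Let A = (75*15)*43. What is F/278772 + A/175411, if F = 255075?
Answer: 19409518775/16299891764 ≈ 1.1908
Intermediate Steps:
A = 48375 (A = 1125*43 = 48375)
F/278772 + A/175411 = 255075/278772 + 48375/175411 = 255075*(1/278772) + 48375*(1/175411) = 85025/92924 + 48375/175411 = 19409518775/16299891764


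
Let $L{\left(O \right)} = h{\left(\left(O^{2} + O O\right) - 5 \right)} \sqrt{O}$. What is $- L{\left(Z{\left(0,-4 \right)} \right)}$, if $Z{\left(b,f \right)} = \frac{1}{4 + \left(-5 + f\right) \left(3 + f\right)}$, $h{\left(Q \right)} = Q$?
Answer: $\frac{843 \sqrt{13}}{2197} \approx 1.3835$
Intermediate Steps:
$L{\left(O \right)} = \sqrt{O} \left(-5 + 2 O^{2}\right)$ ($L{\left(O \right)} = \left(\left(O^{2} + O O\right) - 5\right) \sqrt{O} = \left(\left(O^{2} + O^{2}\right) - 5\right) \sqrt{O} = \left(2 O^{2} - 5\right) \sqrt{O} = \left(-5 + 2 O^{2}\right) \sqrt{O} = \sqrt{O} \left(-5 + 2 O^{2}\right)$)
$- L{\left(Z{\left(0,-4 \right)} \right)} = - \sqrt{\frac{1}{-11 + \left(-4\right)^{2} - -8}} \left(-5 + 2 \left(\frac{1}{-11 + \left(-4\right)^{2} - -8}\right)^{2}\right) = - \sqrt{\frac{1}{-11 + 16 + 8}} \left(-5 + 2 \left(\frac{1}{-11 + 16 + 8}\right)^{2}\right) = - \sqrt{\frac{1}{13}} \left(-5 + 2 \left(\frac{1}{13}\right)^{2}\right) = - \frac{-5 + \frac{2}{169}}{\sqrt{13}} = - \frac{\sqrt{13}}{13} \left(-5 + 2 \cdot \frac{1}{169}\right) = - \frac{\sqrt{13}}{13} \left(-5 + \frac{2}{169}\right) = - \frac{\frac{\sqrt{13}}{13} \left(-843\right)}{169} = - \frac{\left(-843\right) \sqrt{13}}{2197} = \frac{843 \sqrt{13}}{2197}$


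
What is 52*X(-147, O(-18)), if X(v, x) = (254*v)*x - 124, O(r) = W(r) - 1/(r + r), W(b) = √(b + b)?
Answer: -181142/3 - 11649456*I ≈ -60381.0 - 1.1649e+7*I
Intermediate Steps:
W(b) = √2*√b (W(b) = √(2*b) = √2*√b)
O(r) = -1/(2*r) + √2*√r (O(r) = √2*√r - 1/(r + r) = √2*√r - 1/(2*r) = -1/(2*r) + √2*√r)
X(v, x) = -124 + 254*v*x (X(v, x) = 254*v*x - 124 = -124 + 254*v*x)
52*X(-147, O(-18)) = 52*(-124 + 254*(-147)*((-½ + √2*(-18)^(3/2))/(-18))) = 52*(-124 + 254*(-147)*(-(-½ + √2*(-54*I*√2))/18)) = 52*(-124 + 254*(-147)*(-(-½ - 108*I)/18)) = 52*(-124 + 254*(-147)*(1/36 + 6*I)) = 52*(-124 + (-6223/6 - 224028*I)) = 52*(-6967/6 - 224028*I) = -181142/3 - 11649456*I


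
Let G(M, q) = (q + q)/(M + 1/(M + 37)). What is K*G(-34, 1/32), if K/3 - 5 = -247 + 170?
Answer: 81/202 ≈ 0.40099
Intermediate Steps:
G(M, q) = 2*q/(M + 1/(37 + M)) (G(M, q) = (2*q)/(M + 1/(37 + M)) = 2*q/(M + 1/(37 + M)))
K = -216 (K = 15 + 3*(-247 + 170) = 15 + 3*(-77) = 15 - 231 = -216)
K*G(-34, 1/32) = -432*(37 - 34)/(32*(1 + (-34)² + 37*(-34))) = -432*3/(32*(1 + 1156 - 1258)) = -432*3/(32*(-101)) = -432*(-1)*3/(32*101) = -216*(-3/1616) = 81/202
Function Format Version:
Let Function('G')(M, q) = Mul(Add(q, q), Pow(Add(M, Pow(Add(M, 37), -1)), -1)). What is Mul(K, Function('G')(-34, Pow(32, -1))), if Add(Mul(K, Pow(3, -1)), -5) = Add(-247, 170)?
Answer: Rational(81, 202) ≈ 0.40099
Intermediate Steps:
Function('G')(M, q) = Mul(2, q, Pow(Add(M, Pow(Add(37, M), -1)), -1)) (Function('G')(M, q) = Mul(Mul(2, q), Pow(Add(M, Pow(Add(37, M), -1)), -1)) = Mul(2, q, Pow(Add(M, Pow(Add(37, M), -1)), -1)))
K = -216 (K = Add(15, Mul(3, Add(-247, 170))) = Add(15, Mul(3, -77)) = Add(15, -231) = -216)
Mul(K, Function('G')(-34, Pow(32, -1))) = Mul(-216, Mul(2, Pow(32, -1), Pow(Add(1, Pow(-34, 2), Mul(37, -34)), -1), Add(37, -34))) = Mul(-216, Mul(2, Rational(1, 32), Pow(Add(1, 1156, -1258), -1), 3)) = Mul(-216, Mul(2, Rational(1, 32), Pow(-101, -1), 3)) = Mul(-216, Mul(2, Rational(1, 32), Rational(-1, 101), 3)) = Mul(-216, Rational(-3, 1616)) = Rational(81, 202)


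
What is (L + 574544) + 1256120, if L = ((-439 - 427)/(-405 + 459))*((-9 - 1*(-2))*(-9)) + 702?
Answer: 5491067/3 ≈ 1.8304e+6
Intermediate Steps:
L = -925/3 (L = (-866/54)*((-9 + 2)*(-9)) + 702 = (-866*1/54)*(-7*(-9)) + 702 = -433/27*63 + 702 = -3031/3 + 702 = -925/3 ≈ -308.33)
(L + 574544) + 1256120 = (-925/3 + 574544) + 1256120 = 1722707/3 + 1256120 = 5491067/3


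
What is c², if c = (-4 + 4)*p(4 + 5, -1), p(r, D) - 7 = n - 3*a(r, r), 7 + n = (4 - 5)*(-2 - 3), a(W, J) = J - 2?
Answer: 0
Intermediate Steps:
a(W, J) = -2 + J
n = -2 (n = -7 + (4 - 5)*(-2 - 3) = -7 - 1*(-5) = -7 + 5 = -2)
p(r, D) = 11 - 3*r (p(r, D) = 7 + (-2 - 3*(-2 + r)) = 7 + (-2 + (6 - 3*r)) = 7 + (4 - 3*r) = 11 - 3*r)
c = 0 (c = (-4 + 4)*(11 - 3*(4 + 5)) = 0*(11 - 3*9) = 0*(11 - 27) = 0*(-16) = 0)
c² = 0² = 0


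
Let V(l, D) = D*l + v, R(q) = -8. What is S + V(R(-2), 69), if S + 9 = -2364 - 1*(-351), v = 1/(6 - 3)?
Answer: -7721/3 ≈ -2573.7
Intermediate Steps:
v = 1/3 ≈ 0.33333
S = -2022 (S = -9 + (-2364 - 1*(-351)) = -9 + (-2364 + 351) = -9 - 2013 = -2022)
V(l, D) = 1/3 + D*l (V(l, D) = D*l + 1/3 = 1/3 + D*l)
S + V(R(-2), 69) = -2022 + (1/3 + 69*(-8)) = -2022 + (1/3 - 552) = -2022 - 1655/3 = -7721/3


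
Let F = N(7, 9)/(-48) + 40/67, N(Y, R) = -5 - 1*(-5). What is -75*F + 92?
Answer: 3164/67 ≈ 47.224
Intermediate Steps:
N(Y, R) = 0 (N(Y, R) = -5 + 5 = 0)
F = 40/67 (F = 0/(-48) + 40/67 = 0*(-1/48) + 40*(1/67) = 0 + 40/67 = 40/67 ≈ 0.59702)
-75*F + 92 = -75*40/67 + 92 = -3000/67 + 92 = 3164/67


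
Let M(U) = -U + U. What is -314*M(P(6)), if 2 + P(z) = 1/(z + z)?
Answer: 0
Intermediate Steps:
P(z) = -2 + 1/(2*z) (P(z) = -2 + 1/(z + z) = -2 + 1/(2*z))
M(U) = 0
-314*M(P(6)) = -314*0 = 0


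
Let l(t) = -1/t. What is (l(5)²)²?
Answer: 1/625 ≈ 0.0016000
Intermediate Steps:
(l(5)²)² = ((-1/5)²)² = ((-1*⅕)²)² = ((-⅕)²)² = (1/25)² = 1/625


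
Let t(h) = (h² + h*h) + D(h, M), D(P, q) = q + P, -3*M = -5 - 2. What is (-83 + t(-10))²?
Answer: 107584/9 ≈ 11954.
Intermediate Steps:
M = 7/3 (M = -(-5 - 2)/3 = -⅓*(-7) = 7/3 ≈ 2.3333)
D(P, q) = P + q
t(h) = 7/3 + h + 2*h² (t(h) = (h² + h*h) + (h + 7/3) = (h² + h²) + (7/3 + h) = 2*h² + (7/3 + h) = 7/3 + h + 2*h²)
(-83 + t(-10))² = (-83 + (7/3 - 10 + 2*(-10)²))² = (-83 + (7/3 - 10 + 2*100))² = (-83 + (7/3 - 10 + 200))² = (-83 + 577/3)² = (328/3)² = 107584/9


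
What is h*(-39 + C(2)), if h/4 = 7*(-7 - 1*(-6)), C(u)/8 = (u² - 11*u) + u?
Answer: 4676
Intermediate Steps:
C(u) = -80*u + 8*u² (C(u) = 8*((u² - 11*u) + u) = 8*(u² - 10*u) = -80*u + 8*u²)
h = -28 (h = 4*(7*(-7 - 1*(-6))) = 4*(7*(-7 + 6)) = 4*(7*(-1)) = 4*(-7) = -28)
h*(-39 + C(2)) = -28*(-39 + 8*2*(-10 + 2)) = -28*(-39 + 8*2*(-8)) = -28*(-39 - 128) = -28*(-167) = 4676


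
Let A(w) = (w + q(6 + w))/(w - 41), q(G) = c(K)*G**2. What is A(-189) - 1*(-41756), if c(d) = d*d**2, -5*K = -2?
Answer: 1200240713/28750 ≈ 41748.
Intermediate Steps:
K = 2/5 (K = -1/5*(-2) = 2/5 ≈ 0.40000)
c(d) = d**3
q(G) = 8*G**2/125 (q(G) = (2/5)**3*G**2 = 8*G**2/125)
A(w) = (w + 8*(6 + w)**2/125)/(-41 + w) (A(w) = (w + 8*(6 + w)**2/125)/(w - 41) = (w + 8*(6 + w)**2/125)/(-41 + w))
A(-189) - 1*(-41756) = (-189 + 8*(6 - 189)**2/125)/(-41 - 189) - 1*(-41756) = (-189 + (8/125)*(-183)**2)/(-230) + 41756 = -(-189 + (8/125)*33489)/230 + 41756 = -(-189 + 267912/125)/230 + 41756 = -1/230*244287/125 + 41756 = -244287/28750 + 41756 = 1200240713/28750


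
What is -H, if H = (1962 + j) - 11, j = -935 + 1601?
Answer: -2617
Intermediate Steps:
j = 666
H = 2617 (H = (1962 + 666) - 11 = 2628 - 11 = 2617)
-H = -1*2617 = -2617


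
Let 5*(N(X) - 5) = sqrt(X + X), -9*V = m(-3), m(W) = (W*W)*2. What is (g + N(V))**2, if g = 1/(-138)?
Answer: 11791849/476100 + 1378*I/345 ≈ 24.768 + 3.9942*I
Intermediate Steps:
m(W) = 2*W**2 (m(W) = W**2*2 = 2*W**2)
g = -1/138 ≈ -0.0072464
V = -2 (V = -2*(-3)**2/9 = -2*9/9 = -1/9*18 = -2)
N(X) = 5 + sqrt(2)*sqrt(X)/5 (N(X) = 5 + sqrt(X + X)/5 = 5 + sqrt(2*X)/5 = 5 + (sqrt(2)*sqrt(X))/5 = 5 + sqrt(2)*sqrt(X)/5)
(g + N(V))**2 = (-1/138 + (5 + sqrt(2)*sqrt(-2)/5))**2 = (-1/138 + (5 + sqrt(2)*(I*sqrt(2))/5))**2 = (-1/138 + (5 + 2*I/5))**2 = (689/138 + 2*I/5)**2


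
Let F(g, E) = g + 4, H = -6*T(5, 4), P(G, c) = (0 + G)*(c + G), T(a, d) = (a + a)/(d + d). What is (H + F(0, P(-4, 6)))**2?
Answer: 49/4 ≈ 12.250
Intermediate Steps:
T(a, d) = a/d (T(a, d) = (2*a)/((2*d)) = (2*a)*(1/(2*d)) = a/d)
P(G, c) = G*(G + c)
H = -15/2 (H = -30/4 = -6*5/4 = -15/2 ≈ -7.5000)
F(g, E) = 4 + g
(H + F(0, P(-4, 6)))**2 = (-15/2 + (4 + 0))**2 = (-15/2 + 4)**2 = (-7/2)**2 = 49/4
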